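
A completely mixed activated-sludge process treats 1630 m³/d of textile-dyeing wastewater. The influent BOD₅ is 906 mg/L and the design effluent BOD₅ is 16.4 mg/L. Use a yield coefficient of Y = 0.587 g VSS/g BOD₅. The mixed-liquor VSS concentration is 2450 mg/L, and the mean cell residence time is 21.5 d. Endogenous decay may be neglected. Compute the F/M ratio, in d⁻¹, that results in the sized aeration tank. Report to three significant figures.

Biomass mass balance (decay neglected): V·X = Y·Q·(S₀ − S)·θ_c, so V = 0.587 × 1630 × (906 − 16.4) × 21.5 / 2450 = 7470 m³.
F/M = Q·S₀ / (V·X) = 1630 × 906 / (7470 × 2450) = 0.08070 g BOD₅·(g VSS·d)⁻¹.

F/M ≈ 0.0807 d⁻¹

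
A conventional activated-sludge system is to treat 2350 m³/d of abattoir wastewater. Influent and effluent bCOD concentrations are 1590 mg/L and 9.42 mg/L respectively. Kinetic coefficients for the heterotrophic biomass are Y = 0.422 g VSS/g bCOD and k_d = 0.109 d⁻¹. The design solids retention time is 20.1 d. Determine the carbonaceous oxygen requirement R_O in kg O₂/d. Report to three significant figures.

Y_obs = Y / (1 + k_d θ_c) = 0.422 / (1 + 0.109 × 20.1) = 0.422 / 3.191 = 0.1323.
Mass of bCOD removed per day: Q(S₀ − S) = 2350 × 1581 g/m³ = 3714 kg/d.
Net sludge production P_X = 0.1323 × 3714 = 491.2 kg VSS/d.
Carbonaceous O₂ demand = substrate oxidised − cell-mass equivalent = 3714 − 1.42 × 491.2 = 3017 kg O₂/d.

R_O ≈ 3020 kg O₂/d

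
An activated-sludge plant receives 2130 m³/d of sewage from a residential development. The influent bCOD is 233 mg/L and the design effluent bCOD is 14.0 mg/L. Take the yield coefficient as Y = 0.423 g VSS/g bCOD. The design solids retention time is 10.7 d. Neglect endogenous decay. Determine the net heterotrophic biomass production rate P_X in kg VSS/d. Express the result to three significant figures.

Since k_d ≈ 0, Y_obs = Y = 0.423 g VSS/g bCOD.
Q·(S₀ − S) = 2130 × (233 − 14.0) × 10⁻³ = 466.5 kg/d removed.
Net biomass production P_X = Y_obs × Q·(S₀ − S) = 0.4230 × 466.5 = 197.3 kg VSS/d.

P_X ≈ 197 kg VSS/d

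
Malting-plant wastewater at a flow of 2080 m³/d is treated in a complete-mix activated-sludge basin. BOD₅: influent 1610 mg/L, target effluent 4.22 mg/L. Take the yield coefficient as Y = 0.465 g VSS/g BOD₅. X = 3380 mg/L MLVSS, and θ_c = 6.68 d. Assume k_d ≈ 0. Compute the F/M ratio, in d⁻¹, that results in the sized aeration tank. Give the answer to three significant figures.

With k_d = 0 the design equation reduces to V = Y Q (S₀−S) θ_c / X = 0.465 × 2080 × (1610 − 4.22) × 6.68 / 3380 = 3069 m³.
F/M = applied load / biomass = Q·S₀/(V·X) = 2080 × 1610 / (3069 × 3380) = 0.3228 d⁻¹.

F/M ≈ 0.323 d⁻¹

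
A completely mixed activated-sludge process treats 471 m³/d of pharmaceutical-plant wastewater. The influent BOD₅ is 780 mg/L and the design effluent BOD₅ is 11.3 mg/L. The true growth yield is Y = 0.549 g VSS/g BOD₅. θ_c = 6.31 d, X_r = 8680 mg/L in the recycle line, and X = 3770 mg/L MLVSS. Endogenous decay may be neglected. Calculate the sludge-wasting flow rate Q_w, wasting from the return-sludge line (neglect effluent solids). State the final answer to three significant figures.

V·X = Y·Q·ΔS·θ_c gives V = 0.549 × 471 × (780 − 11.3) × 6.31 / 3770 = 332.7 m³.
Wasting from the return line (neglecting effluent solids): Q_w = V·X / (θ_c·X_r) = 332.7 × 3770 / (6.31 × 8680) = 22.90 m³/d.

Q_w ≈ 22.9 m³/d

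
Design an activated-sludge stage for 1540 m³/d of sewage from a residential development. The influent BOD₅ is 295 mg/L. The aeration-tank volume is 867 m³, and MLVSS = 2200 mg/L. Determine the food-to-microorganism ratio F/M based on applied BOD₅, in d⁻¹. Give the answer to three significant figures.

Food-to-microorganism ratio F/M = Q S₀ / (V X) = 1540 × 295 / (867.0 × 2200) = 0.2382 d⁻¹.

F/M ≈ 0.238 d⁻¹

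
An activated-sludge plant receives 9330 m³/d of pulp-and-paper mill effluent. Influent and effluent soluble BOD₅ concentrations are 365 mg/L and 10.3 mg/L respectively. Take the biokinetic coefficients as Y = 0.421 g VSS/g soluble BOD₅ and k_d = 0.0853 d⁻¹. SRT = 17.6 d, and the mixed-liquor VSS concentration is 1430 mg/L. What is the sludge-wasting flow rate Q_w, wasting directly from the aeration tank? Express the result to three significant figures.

Rearranging the biomass balance for a CMAS with decay, V = Y·Q·ΔS·θ_c / [X·(1+k_d θ_c)] = 0.421 × 9330 × (365 − 10.3) × 17.6 / [1430 × (1 + 0.0853 × 17.6)] = 2.45×10^7 / 3577 = 6856 m³.
For wasting at MLVSS concentration, Q_w = V/θ_c = 6856/17.6 = 389.5 m³/d.

Q_w ≈ 390 m³/d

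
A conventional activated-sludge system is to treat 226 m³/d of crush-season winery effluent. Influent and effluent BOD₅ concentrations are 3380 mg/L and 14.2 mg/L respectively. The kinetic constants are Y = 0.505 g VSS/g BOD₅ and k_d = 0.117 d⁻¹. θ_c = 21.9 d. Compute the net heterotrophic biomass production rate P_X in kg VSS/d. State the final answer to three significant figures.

P_X ≈ 108 kg VSS/d

Observed yield with endogenous decay: Y_obs = Y / (1 + k_d·θ_c) = 0.505 / (1 + 0.117 × 21.9) = 0.505 / 3.562 = 0.1418 g VSS/g BOD₅.
Q·(S₀ − S) = 226 × (3380 − 14.2) × 10⁻³ = 760.7 kg/d removed.
So the net sludge growth is P_X = 0.1418 × 760.7 = 107.8 kg VSS/d.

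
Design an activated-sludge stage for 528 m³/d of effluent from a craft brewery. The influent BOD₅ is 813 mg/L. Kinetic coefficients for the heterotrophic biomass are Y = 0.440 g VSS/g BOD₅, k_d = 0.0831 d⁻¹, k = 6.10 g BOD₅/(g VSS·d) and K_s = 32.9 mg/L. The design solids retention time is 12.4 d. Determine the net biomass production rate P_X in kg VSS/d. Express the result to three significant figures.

P_X ≈ 92.8 kg VSS/d

From the Monod/SRT balance for a CMAS, S = K_s·(1+k_d θ_c)/[θ_c·(Y k − k_d) − 1] = 32.9 × (1 + 0.0831 × 12.4) / [12.4 × (0.440 × 6.10 − 0.0831) − 1] = 66.80 / 31.25 = 2.138 mg/L.
Correct the yield for decay: Y_obs = Y/(1 + k_d θ_c) = 0.440 / (1 + 0.0831 × 12.4) = 0.440 / 2.030 = 0.2167.
ΔS = 813 − 2.14 = 810.9 mg/L, so the substrate removal rate is 528 × 810.9/1000 = 428.1 kg BOD₅/d.
So the net sludge growth is P_X = 0.2167 × 428.1 = 92.78 kg VSS/d.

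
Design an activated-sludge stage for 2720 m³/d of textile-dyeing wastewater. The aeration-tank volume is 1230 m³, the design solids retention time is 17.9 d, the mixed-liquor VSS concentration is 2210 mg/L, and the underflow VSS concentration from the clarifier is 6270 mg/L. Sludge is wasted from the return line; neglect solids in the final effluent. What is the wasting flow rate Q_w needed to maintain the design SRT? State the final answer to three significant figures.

Wasting from the return line (neglecting effluent solids): Q_w = V·X / (θ_c·X_r) = 1230 × 2210 / (17.9 × 6270) = 24.22 m³/d.

Q_w ≈ 24.2 m³/d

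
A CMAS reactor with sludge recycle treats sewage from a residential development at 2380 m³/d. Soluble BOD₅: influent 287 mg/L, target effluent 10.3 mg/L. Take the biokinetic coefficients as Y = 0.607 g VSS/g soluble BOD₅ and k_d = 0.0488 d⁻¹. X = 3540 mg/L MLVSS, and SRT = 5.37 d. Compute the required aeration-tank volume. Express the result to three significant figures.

Rearranging the biomass balance for a CMAS with decay, V = Y·Q·ΔS·θ_c / [X·(1+k_d θ_c)] = 0.607 × 2380 × (287 − 10.3) × 5.37 / [3540 × (1 + 0.0488 × 5.37)] = 2.15×10^6 / 4468 = 480.5 m³.

V ≈ 480 m³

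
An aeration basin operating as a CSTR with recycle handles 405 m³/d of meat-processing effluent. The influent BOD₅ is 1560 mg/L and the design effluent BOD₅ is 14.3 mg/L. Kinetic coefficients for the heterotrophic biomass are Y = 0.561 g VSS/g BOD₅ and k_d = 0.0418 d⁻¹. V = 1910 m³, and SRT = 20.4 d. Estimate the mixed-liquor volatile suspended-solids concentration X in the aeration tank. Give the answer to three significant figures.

X ≈ 2020 mg/L

X = Y·Q·ΔS·θ_c / [V·(1 + k_d θ_c)] = 0.561 × 405 × (1560 − 14.3) × 20.4 / [1910 × (1 + 0.0418 × 20.4)] = 2025 mg/L.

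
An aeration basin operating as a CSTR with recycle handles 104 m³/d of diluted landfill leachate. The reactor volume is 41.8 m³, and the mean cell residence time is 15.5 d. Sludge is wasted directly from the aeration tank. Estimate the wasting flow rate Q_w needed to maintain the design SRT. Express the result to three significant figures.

Wasting from the aeration tank: Q_w = V / θ_c = 41.80 / 15.5 = 2.697 m³/d.

Q_w ≈ 2.70 m³/d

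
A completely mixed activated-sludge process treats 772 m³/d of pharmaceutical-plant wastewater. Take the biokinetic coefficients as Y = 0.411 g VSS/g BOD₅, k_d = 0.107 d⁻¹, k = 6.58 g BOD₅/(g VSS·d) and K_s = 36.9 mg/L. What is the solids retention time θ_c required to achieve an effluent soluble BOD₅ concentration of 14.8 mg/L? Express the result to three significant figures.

θ_c ≈ 1.50 d

Specific growth rate at S = 14.8 mg/L: μ = YkS/(K_s+S) = 0.411·6.58·14.8/(36.9+14.8) = 0.7742 d⁻¹.
Then 1/θ_c = μ − k_d = 0.7742 − 0.107 = 0.6672 d⁻¹, giving θ_c = 1.499 d.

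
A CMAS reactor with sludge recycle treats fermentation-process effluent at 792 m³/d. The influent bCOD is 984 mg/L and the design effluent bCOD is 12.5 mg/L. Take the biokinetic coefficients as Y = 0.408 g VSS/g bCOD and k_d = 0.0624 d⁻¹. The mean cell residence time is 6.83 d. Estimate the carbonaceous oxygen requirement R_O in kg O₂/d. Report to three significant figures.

R_O ≈ 457 kg O₂/d

Y_obs = Y / (1 + k_d θ_c) = 0.408 / (1 + 0.0624 × 6.83) = 0.408 / 1.426 = 0.2861.
Mass of bCOD removed per day: Q(S₀ − S) = 792 × 971.5 g/m³ = 769.4 kg/d.
Biomass synthesised: P_X = Y_obs × 769.4 = 220.1 kg VSS/d.
R_O = Q·ΔS − 1.42 P_X = 769.4 − 312.6 = 456.9 kg O₂/d.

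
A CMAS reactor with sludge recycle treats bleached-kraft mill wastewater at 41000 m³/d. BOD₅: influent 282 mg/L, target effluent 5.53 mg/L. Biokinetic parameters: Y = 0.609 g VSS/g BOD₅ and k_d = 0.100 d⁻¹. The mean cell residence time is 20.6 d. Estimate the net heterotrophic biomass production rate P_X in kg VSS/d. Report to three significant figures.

P_X ≈ 2260 kg VSS/d

Observed yield with endogenous decay: Y_obs = Y / (1 + k_d·θ_c) = 0.609 / (1 + 0.100 × 20.6) = 0.609 / 3.060 = 0.1990 g VSS/g BOD₅.
ΔS = 282 − 5.53 = 276.5 mg/L, so the substrate removal rate is 41000 × 276.5/1000 = 11335 kg BOD₅/d.
So the net sludge growth is P_X = 0.1990 × 11335 = 2256 kg VSS/d.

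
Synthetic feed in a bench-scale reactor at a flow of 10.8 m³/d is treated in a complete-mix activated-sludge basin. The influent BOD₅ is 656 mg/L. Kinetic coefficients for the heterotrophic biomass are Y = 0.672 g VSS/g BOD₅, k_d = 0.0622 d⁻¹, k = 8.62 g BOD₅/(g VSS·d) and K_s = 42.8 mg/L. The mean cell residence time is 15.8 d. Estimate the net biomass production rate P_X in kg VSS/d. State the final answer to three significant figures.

P_X ≈ 2.40 kg VSS/d

From the Monod/SRT balance for a CMAS, S = K_s·(1+k_d θ_c)/[θ_c·(Y k − k_d) − 1] = 42.8 × (1 + 0.0622 × 15.8) / [15.8 × (0.672 × 8.62 − 0.0622) − 1] = 84.86 / 89.54 = 0.9477 mg/L.
Observed yield with endogenous decay: Y_obs = Y / (1 + k_d·θ_c) = 0.672 / (1 + 0.0622 × 15.8) = 0.672 / 1.983 = 0.3389 g VSS/g BOD₅.
Substrate removed = Q·(S₀ − S) = 10.8 m³/d × (656 − 0.948) g/m³ = 7.07×10^3 g/d = 7.075 kg/d.
So the net sludge growth is P_X = 0.3389 × 7.075 = 2.398 kg VSS/d.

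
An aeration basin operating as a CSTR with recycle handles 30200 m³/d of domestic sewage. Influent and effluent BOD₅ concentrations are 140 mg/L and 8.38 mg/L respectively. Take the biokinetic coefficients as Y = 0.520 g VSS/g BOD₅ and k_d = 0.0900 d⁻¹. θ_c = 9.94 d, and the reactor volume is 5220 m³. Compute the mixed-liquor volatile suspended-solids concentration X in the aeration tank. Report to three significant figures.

X ≈ 2080 mg/L

X = Y·Q·ΔS·θ_c / [V·(1 + k_d θ_c)] = 0.520 × 30200 × (140 − 8.38) × 9.94 / [5220 × (1 + 0.0900 × 9.94)] = 2077 mg/L.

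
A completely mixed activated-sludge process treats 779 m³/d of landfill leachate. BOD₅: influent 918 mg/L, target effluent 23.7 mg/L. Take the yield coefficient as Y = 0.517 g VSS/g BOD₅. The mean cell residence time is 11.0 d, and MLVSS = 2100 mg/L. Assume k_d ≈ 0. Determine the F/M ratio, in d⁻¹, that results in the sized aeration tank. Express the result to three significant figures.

V·X = Y·Q·ΔS·θ_c gives V = 0.517 × 779 × (918 − 23.7) × 11.0 / 2100 = 1887 m³.
Food-to-microorganism ratio F/M = Q S₀ / (V X) = 779 × 918 / (1887 × 2100) = 0.1805 d⁻¹.

F/M ≈ 0.180 d⁻¹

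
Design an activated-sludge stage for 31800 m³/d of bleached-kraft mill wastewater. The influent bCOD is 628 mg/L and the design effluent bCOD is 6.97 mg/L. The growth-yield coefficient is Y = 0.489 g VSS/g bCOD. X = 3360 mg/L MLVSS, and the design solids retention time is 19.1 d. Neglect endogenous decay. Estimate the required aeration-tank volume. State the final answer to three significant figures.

V ≈ 54900 m³

Biomass mass balance (decay neglected): V·X = Y·Q·(S₀ − S)·θ_c, so V = 0.489 × 31800 × (628 − 6.97) × 19.1 / 3360 = 54896 m³.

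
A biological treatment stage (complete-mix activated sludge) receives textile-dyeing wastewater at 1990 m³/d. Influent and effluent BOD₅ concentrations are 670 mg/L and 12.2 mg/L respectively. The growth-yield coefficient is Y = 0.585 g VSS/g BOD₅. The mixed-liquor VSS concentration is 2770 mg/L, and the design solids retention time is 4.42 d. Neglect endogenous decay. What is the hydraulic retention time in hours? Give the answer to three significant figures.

τ ≈ 14.7 h

Biomass mass balance (decay neglected): V·X = Y·Q·(S₀ − S)·θ_c, so V = 0.585 × 1990 × (670 − 12.2) × 4.42 / 2770 = 1222 m³.
τ = V/Q = 1222/1990 = 0.6140 d, or 14.74 h.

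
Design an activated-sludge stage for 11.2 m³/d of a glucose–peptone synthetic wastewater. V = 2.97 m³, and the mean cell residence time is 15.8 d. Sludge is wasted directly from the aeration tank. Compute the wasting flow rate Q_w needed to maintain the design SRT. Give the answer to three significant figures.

Q_w ≈ 0.188 m³/d

For wasting at MLVSS concentration, Q_w = V/θ_c = 2.970/15.8 = 0.1880 m³/d.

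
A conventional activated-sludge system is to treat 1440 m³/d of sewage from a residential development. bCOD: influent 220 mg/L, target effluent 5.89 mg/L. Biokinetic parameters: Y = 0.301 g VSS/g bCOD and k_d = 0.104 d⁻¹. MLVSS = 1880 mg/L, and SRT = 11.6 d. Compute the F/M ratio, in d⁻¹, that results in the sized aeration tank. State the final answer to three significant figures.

F/M ≈ 0.649 d⁻¹

Steady-state biomass mass balance: V·X·(1 + k_d·θ_c) = Y·Q·(S₀ − S)·θ_c, so V = 0.301 × 1440 × (220 − 5.89) × 11.6 / [1880 × (1 + 0.104 × 11.6)] = 1.08×10^6 / 4148 = 259.5 m³.
Food-to-microorganism ratio F/M = Q S₀ / (V X) = 1440 × 220 / (259.5 × 1880) = 0.6493 d⁻¹.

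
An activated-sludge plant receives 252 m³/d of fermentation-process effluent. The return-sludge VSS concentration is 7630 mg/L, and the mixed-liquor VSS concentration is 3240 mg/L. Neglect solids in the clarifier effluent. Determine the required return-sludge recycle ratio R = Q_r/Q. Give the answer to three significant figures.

R ≈ 0.738

Mass balance around the secondary clarifier (neglecting effluent solids): R = X / (X_r − X) = 3240 / (7630 − 3240) = 0.7380.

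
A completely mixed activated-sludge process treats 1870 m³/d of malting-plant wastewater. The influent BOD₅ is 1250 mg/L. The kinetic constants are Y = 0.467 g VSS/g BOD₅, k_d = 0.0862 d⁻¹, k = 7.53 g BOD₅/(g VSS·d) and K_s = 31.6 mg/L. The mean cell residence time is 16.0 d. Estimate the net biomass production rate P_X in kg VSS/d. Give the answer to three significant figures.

P_X ≈ 458 kg VSS/d

Effluent substrate depends only on kinetics and SRT: S = K_s(1 + k_d θ_c) / [θ_c(Yk − k_d) − 1] = 31.6 × (1 + 0.0862 × 16.0) / [16.0 × (0.467 × 7.53 − 0.0862) − 1] = 75.18 / 53.88 = 1.395 mg/L.
The observed yield is Y_obs = Y/(1 + k_d·θ_c) = 0.467 / (1 + 0.0862 × 16.0) = 0.467 / 2.379 = 0.1963 g VSS per g BOD₅ removed.
Mass of BOD₅ removed per day: Q(S₀ − S) = 1870 × 1249 g/m³ = 2335 kg/d.
P_X = Y_obs · Q(S₀ − S) = 0.1963 × 2335 = 458.3 kg VSS/d.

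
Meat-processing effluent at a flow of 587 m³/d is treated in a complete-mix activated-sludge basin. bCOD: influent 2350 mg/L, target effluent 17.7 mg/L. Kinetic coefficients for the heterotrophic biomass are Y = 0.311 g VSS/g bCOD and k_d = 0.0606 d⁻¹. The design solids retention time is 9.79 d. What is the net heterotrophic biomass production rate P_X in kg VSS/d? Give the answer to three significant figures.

P_X ≈ 267 kg VSS/d

Y_obs = Y / (1 + k_d θ_c) = 0.311 / (1 + 0.0606 × 9.79) = 0.311 / 1.593 = 0.1952.
Q·(S₀ − S) = 587 × (2350 − 17.7) × 10⁻³ = 1369 kg/d removed.
Net biomass production P_X = Y_obs × Q·(S₀ − S) = 0.1952 × 1369 = 267.2 kg VSS/d.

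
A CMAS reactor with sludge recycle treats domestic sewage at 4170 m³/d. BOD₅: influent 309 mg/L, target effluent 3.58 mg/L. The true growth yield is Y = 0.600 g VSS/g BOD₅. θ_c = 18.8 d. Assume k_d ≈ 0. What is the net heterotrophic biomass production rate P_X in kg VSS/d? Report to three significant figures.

With endogenous decay neglected, the observed yield equals the true yield: Y_obs = Y = 0.600 g VSS/g BOD₅.
Substrate removed = Q·(S₀ − S) = 4170 m³/d × (309 − 3.58) g/m³ = 1.27×10^6 g/d = 1274 kg/d.
P_X = Y_obs · Q(S₀ − S) = 0.6000 × 1274 = 764.2 kg VSS/d.

P_X ≈ 764 kg VSS/d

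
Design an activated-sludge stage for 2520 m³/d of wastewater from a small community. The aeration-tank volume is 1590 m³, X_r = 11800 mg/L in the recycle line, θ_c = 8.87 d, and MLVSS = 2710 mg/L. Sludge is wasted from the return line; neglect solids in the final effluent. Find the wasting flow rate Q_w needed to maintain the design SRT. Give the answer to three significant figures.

Q_w ≈ 41.2 m³/d

Wasting from the return line (neglecting effluent solids): Q_w = V·X / (θ_c·X_r) = 1590 × 2710 / (8.87 × 11800) = 41.17 m³/d.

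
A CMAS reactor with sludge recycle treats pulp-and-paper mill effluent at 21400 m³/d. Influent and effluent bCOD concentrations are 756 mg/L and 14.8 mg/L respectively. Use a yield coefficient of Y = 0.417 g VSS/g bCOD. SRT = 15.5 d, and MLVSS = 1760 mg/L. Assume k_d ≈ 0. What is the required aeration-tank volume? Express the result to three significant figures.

V ≈ 58300 m³

With k_d = 0 the design equation reduces to V = Y Q (S₀−S) θ_c / X = 0.417 × 21400 × (756 − 14.8) × 15.5 / 1760 = 58251 m³.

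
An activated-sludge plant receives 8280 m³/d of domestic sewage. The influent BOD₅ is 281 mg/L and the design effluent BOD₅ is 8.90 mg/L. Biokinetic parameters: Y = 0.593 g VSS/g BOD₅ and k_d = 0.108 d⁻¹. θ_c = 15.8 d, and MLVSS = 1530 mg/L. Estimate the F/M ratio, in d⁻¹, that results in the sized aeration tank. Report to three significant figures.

Rearranging the biomass balance for a CMAS with decay, V = Y·Q·ΔS·θ_c / [X·(1+k_d θ_c)] = 0.593 × 8280 × (281 − 8.90) × 15.8 / [1530 × (1 + 0.108 × 15.8)] = 2.11×10^7 / 4141 = 5098 m³.
Food-to-microorganism ratio F/M = Q S₀ / (V X) = 8280 × 281 / (5098 × 1530) = 0.2983 d⁻¹.

F/M ≈ 0.298 d⁻¹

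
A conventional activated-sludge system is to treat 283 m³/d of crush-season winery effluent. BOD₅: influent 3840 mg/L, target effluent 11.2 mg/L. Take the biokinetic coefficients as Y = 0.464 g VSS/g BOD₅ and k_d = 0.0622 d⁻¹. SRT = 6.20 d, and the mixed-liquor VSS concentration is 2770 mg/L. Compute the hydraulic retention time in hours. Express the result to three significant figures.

τ ≈ 68.9 h

From the SRT design equation V = Y Q (S₀−S) θ_c / [X (1 + k_d θ_c)] = 0.464 × 283 × (3840 − 11.2) × 6.20 / [2770 × (1 + 0.0622 × 6.20)] = 3.12×10^6 / 3838 = 812.1 m³.
τ = V/Q = 812.1/283 = 2.870 d, or 68.87 h.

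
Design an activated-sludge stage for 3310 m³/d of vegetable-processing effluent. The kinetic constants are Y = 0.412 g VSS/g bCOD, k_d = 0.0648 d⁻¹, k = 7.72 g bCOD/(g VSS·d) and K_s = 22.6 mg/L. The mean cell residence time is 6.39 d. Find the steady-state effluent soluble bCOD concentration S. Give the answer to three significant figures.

S ≈ 1.69 mg/L

Effluent substrate depends only on kinetics and SRT: S = K_s(1 + k_d θ_c) / [θ_c(Yk − k_d) − 1] = 22.6 × (1 + 0.0648 × 6.39) / [6.39 × (0.412 × 7.72 − 0.0648) − 1] = 31.96 / 18.91 = 1.690 mg/L.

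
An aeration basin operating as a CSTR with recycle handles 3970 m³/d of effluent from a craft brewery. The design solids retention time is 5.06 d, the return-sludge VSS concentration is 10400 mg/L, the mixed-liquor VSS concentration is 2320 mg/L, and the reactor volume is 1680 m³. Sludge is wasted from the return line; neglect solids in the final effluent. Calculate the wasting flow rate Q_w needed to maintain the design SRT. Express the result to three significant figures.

Q_w ≈ 74.1 m³/d

Q_w = (V·X)/(θ_c X_r) = 1680 × 2320 / (5.06 × 10400) = 74.07 m³/d.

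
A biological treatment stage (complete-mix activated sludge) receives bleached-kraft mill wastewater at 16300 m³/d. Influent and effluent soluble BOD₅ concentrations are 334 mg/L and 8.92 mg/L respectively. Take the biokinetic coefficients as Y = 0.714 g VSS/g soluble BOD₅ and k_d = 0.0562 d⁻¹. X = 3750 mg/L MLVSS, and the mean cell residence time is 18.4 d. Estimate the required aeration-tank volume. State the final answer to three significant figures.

Rearranging the biomass balance for a CMAS with decay, V = Y·Q·ΔS·θ_c / [X·(1+k_d θ_c)] = 0.714 × 16300 × (334 − 8.92) × 18.4 / [3750 × (1 + 0.0562 × 18.4)] = 6.96×10^7 / 7628 = 9126 m³.

V ≈ 9130 m³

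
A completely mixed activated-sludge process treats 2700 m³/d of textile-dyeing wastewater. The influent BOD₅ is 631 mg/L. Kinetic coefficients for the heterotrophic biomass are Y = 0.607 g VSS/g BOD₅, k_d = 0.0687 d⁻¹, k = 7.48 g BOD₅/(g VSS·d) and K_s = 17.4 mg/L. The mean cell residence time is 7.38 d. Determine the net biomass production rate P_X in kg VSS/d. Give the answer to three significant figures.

From the Monod/SRT balance for a CMAS, S = K_s·(1+k_d θ_c)/[θ_c·(Y k − k_d) − 1] = 17.4 × (1 + 0.0687 × 7.38) / [7.38 × (0.607 × 7.48 − 0.0687) − 1] = 26.22 / 32.00 = 0.8194 mg/L.
Correct the yield for decay: Y_obs = Y/(1 + k_d θ_c) = 0.607 / (1 + 0.0687 × 7.38) = 0.607 / 1.507 = 0.4028.
Q·(S₀ − S) = 2700 × (631 − 0.819) × 10⁻³ = 1701 kg/d removed.
Net biomass production P_X = Y_obs × Q·(S₀ − S) = 0.4028 × 1701 = 685.3 kg VSS/d.

P_X ≈ 685 kg VSS/d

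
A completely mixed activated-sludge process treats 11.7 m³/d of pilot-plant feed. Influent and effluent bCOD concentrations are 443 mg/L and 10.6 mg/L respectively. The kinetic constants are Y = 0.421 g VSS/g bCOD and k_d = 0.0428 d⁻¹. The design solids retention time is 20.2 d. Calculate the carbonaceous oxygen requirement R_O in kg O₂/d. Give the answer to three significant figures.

Y_obs = Y / (1 + k_d θ_c) = 0.421 / (1 + 0.0428 × 20.2) = 0.421 / 1.865 = 0.2258.
Substrate removed = Q·(S₀ − S) = 11.7 m³/d × (443 − 10.6) g/m³ = 5.06×10^3 g/d = 5.059 kg/d.
P_X = Y_obs·Q·(S₀ − S) = 0.2258 × 5.059 = 1.142 kg VSS/d.
R_O = Q·ΔS − 1.42 P_X = 5.059 − 1.622 = 3.437 kg O₂/d.

R_O ≈ 3.44 kg O₂/d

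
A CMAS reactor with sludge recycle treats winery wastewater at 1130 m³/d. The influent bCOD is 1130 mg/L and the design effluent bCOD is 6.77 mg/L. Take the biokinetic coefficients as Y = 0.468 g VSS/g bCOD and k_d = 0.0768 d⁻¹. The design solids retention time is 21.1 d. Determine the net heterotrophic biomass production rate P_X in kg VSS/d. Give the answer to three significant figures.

The observed yield is Y_obs = Y/(1 + k_d·θ_c) = 0.468 / (1 + 0.0768 × 21.1) = 0.468 / 2.620 = 0.1786 g VSS per g bCOD removed.
Substrate removed = Q·(S₀ − S) = 1130 m³/d × (1130 − 6.77) g/m³ = 1.27×10^6 g/d = 1269 kg/d.
So the net sludge growth is P_X = 0.1786 × 1269 = 226.7 kg VSS/d.

P_X ≈ 227 kg VSS/d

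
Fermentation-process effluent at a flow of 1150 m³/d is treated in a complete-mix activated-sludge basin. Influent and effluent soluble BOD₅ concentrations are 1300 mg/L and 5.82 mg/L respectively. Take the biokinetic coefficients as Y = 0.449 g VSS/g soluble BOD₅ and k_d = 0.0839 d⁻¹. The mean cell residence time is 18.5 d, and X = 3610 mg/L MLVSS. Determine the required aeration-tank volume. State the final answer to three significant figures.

Rearranging the biomass balance for a CMAS with decay, V = Y·Q·ΔS·θ_c / [X·(1+k_d θ_c)] = 0.449 × 1150 × (1300 − 5.82) × 18.5 / [3610 × (1 + 0.0839 × 18.5)] = 1.24×10^7 / 9213 = 1342 m³.

V ≈ 1340 m³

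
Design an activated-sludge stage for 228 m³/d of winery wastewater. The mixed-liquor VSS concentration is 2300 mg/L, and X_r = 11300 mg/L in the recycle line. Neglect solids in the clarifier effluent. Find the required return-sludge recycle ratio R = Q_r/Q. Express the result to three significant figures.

R ≈ 0.256

Solids balance on the clarifier gives (1+R)X = R·X_r, so R = X/(X_r − X) = 2300 / (11300 − 2300) = 0.2556.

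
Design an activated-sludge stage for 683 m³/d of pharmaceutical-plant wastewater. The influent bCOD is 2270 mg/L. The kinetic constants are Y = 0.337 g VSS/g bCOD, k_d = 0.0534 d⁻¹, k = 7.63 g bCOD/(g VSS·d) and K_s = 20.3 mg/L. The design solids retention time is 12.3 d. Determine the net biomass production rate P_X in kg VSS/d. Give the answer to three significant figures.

P_X ≈ 315 kg VSS/d

For a completely mixed reactor with recycle the Lawrence–McCarty relation gives S = K_s·(1 + k_d·θ_c) / [θ_c·(Y·k − k_d) − 1] = 20.3 × (1 + 0.0534 × 12.3) / [12.3 × (0.337 × 7.63 − 0.0534) − 1] = 33.63 / 29.97 = 1.122 mg/L.
The observed yield is Y_obs = Y/(1 + k_d·θ_c) = 0.337 / (1 + 0.0534 × 12.3) = 0.337 / 1.657 = 0.2034 g VSS per g bCOD removed.
Q·(S₀ − S) = 683 × (2270 − 1.12) × 10⁻³ = 1550 kg/d removed.
Biomass produced: P_X = Y_obs·Q·ΔS = 0.2034 × 1550 ≈ 315.2 kg VSS/d.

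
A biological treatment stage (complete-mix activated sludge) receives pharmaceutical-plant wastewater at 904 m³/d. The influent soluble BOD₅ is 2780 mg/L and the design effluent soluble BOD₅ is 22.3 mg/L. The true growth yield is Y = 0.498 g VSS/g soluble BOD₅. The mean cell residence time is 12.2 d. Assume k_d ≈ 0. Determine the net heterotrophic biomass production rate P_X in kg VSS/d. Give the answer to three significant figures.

With endogenous decay neglected, the observed yield equals the true yield: Y_obs = Y = 0.498 g VSS/g soluble BOD₅.
Mass of soluble BOD₅ removed per day: Q(S₀ − S) = 904 × 2758 g/m³ = 2493 kg/d.
Net biomass production P_X = Y_obs × Q·(S₀ − S) = 0.4980 × 2493 = 1241 kg VSS/d.

P_X ≈ 1240 kg VSS/d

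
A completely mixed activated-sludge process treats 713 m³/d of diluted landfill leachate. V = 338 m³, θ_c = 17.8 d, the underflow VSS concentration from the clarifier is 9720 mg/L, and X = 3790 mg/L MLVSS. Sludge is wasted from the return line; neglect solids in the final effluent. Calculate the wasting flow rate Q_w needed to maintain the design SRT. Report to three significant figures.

Q_w ≈ 7.40 m³/d

Wasting from the return line (neglecting effluent solids): Q_w = V·X / (θ_c·X_r) = 338.0 × 3790 / (17.8 × 9720) = 7.404 m³/d.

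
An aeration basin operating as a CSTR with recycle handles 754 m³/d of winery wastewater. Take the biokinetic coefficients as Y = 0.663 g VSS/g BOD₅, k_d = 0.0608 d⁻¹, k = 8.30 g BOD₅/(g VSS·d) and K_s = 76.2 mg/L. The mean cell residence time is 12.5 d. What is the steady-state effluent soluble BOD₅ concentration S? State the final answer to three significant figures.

For a completely mixed reactor with recycle the Lawrence–McCarty relation gives S = K_s·(1 + k_d·θ_c) / [θ_c·(Y·k − k_d) − 1] = 76.2 × (1 + 0.0608 × 12.5) / [12.5 × (0.663 × 8.30 − 0.0608) − 1] = 134.1 / 67.03 = 2.001 mg/L.

S ≈ 2.00 mg/L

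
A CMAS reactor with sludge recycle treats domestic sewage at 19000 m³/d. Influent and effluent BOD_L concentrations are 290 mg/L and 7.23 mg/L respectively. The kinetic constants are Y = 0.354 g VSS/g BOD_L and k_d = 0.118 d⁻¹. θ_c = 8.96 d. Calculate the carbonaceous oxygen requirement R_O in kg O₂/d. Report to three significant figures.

R_O ≈ 4060 kg O₂/d

Y_obs = Y / (1 + k_d θ_c) = 0.354 / (1 + 0.118 × 8.96) = 0.354 / 2.057 = 0.1721.
Mass of BOD_L removed per day: Q(S₀ − S) = 19000 × 282.8 g/m³ = 5373 kg/d.
Net sludge production P_X = 0.1721 × 5373 = 924.5 kg VSS/d.
Carbonaceous O₂ demand = substrate oxidised − cell-mass equivalent = 5373 − 1.42 × 924.5 = 4060 kg O₂/d.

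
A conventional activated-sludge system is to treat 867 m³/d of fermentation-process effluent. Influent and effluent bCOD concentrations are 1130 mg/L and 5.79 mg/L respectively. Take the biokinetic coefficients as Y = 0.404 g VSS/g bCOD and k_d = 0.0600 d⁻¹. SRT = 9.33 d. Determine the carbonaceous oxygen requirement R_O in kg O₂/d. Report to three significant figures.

R_O ≈ 616 kg O₂/d

Correct the yield for decay: Y_obs = Y/(1 + k_d θ_c) = 0.404 / (1 + 0.0600 × 9.33) = 0.404 / 1.560 = 0.2590.
Q·(S₀ − S) = 867 × (1130 − 5.79) × 10⁻³ = 974.7 kg/d removed.
P_X = Y_obs·Q·(S₀ − S) = 0.2590 × 974.7 = 252.5 kg VSS/d.
Carbonaceous O₂ demand = substrate oxidised − cell-mass equivalent = 974.7 − 1.42 × 252.5 = 616.2 kg O₂/d.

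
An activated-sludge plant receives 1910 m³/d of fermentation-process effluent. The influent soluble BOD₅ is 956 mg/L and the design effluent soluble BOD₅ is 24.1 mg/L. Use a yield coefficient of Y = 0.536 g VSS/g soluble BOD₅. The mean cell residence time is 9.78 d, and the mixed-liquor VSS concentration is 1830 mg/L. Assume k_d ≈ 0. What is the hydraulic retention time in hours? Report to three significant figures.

With k_d = 0 the design equation reduces to V = Y Q (S₀−S) θ_c / X = 0.536 × 1910 × (956 − 24.1) × 9.78 / 1830 = 5099 m³.
τ = V/Q = 5099/1910 = 2.669 d, or 64.07 h.

τ ≈ 64.1 h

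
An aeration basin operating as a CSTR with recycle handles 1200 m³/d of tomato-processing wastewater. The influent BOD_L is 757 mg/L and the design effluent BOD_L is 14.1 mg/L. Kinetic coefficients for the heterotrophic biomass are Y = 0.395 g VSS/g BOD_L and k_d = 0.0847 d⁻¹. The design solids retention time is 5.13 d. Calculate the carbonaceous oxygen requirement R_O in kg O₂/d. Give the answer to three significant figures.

Y_obs = Y / (1 + k_d θ_c) = 0.395 / (1 + 0.0847 × 5.13) = 0.395 / 1.435 = 0.2754.
Substrate removed = Q·(S₀ − S) = 1200 m³/d × (757 − 14.1) g/m³ = 8.91×10^5 g/d = 891.5 kg/d.
Biomass synthesised: P_X = Y_obs × 891.5 = 245.5 kg VSS/d.
Carbonaceous O₂ demand = substrate oxidised − cell-mass equivalent = 891.5 − 1.42 × 245.5 = 542.9 kg O₂/d.

R_O ≈ 543 kg O₂/d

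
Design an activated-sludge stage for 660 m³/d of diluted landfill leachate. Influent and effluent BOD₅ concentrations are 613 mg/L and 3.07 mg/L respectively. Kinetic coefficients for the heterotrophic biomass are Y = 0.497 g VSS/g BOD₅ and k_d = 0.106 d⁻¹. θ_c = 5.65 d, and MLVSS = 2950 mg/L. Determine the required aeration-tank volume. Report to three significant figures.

Steady-state biomass mass balance: V·X·(1 + k_d·θ_c) = Y·Q·(S₀ − S)·θ_c, so V = 0.497 × 660 × (613 − 3.07) × 5.65 / [2950 × (1 + 0.106 × 5.65)] = 1.13×10^6 / 4717 = 239.7 m³.

V ≈ 240 m³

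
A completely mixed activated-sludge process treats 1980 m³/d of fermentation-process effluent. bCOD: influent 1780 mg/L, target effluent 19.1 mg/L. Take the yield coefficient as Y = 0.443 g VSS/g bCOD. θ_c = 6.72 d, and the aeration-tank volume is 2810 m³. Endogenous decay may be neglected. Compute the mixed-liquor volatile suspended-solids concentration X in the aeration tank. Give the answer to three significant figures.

Without decay, X = Y Q (S₀−S) θ_c / V = 0.443 × 1980 × (1780 − 19.1) × 6.72 / 2810 = 3694 mg/L.

X ≈ 3690 mg/L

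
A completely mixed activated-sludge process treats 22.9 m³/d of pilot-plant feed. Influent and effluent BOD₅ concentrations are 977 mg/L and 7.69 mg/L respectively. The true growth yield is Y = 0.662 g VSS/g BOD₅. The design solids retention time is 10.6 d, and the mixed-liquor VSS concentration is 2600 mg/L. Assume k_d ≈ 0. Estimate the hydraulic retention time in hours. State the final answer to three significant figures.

Biomass mass balance (decay neglected): V·X = Y·Q·(S₀ − S)·θ_c, so V = 0.662 × 22.9 × (977 − 7.69) × 10.6 / 2600 = 59.91 m³.
Hydraulic retention time τ = V/Q = 59.91 / 22.9 = 2.616 d = 62.79 h.

τ ≈ 62.8 h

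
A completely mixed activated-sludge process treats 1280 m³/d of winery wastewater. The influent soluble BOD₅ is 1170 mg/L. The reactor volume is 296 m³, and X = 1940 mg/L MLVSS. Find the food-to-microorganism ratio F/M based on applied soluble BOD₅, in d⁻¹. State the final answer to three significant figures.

F/M ≈ 2.61 d⁻¹

Food-to-microorganism ratio F/M = Q S₀ / (V X) = 1280 × 1170 / (296.0 × 1940) = 2.608 d⁻¹.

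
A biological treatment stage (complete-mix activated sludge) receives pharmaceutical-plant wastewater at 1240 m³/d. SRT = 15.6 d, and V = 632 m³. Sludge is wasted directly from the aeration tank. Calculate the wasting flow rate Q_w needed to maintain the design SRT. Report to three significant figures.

Q_w ≈ 40.5 m³/d

Wasting from the aeration tank: Q_w = V / θ_c = 632.0 / 15.6 = 40.51 m³/d.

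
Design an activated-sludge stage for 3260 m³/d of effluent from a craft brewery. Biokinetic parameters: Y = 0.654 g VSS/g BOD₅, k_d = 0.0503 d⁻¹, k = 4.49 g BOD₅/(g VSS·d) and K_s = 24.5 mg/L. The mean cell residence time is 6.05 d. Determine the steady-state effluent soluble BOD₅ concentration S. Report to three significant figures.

S ≈ 1.94 mg/L

From the Monod/SRT balance for a CMAS, S = K_s·(1+k_d θ_c)/[θ_c·(Y k − k_d) − 1] = 24.5 × (1 + 0.0503 × 6.05) / [6.05 × (0.654 × 4.49 − 0.0503) − 1] = 31.96 / 16.46 = 1.941 mg/L.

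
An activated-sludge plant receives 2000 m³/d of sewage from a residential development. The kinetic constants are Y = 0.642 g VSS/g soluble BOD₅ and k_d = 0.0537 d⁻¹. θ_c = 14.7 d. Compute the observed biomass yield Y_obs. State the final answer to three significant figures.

Y_obs ≈ 0.359 g VSS/g soluble BOD₅

The observed yield is Y_obs = Y/(1 + k_d·θ_c) = 0.642 / (1 + 0.0537 × 14.7) = 0.642 / 1.789 = 0.3588 g VSS per g soluble BOD₅ removed.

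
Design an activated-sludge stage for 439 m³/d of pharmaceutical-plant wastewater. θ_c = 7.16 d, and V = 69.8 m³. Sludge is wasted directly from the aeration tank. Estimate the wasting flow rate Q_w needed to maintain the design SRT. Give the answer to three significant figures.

For wasting at MLVSS concentration, Q_w = V/θ_c = 69.80/7.16 = 9.749 m³/d.

Q_w ≈ 9.75 m³/d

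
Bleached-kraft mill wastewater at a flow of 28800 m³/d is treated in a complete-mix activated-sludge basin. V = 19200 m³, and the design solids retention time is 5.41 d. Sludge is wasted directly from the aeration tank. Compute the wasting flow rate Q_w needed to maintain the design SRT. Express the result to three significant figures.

Q_w ≈ 3550 m³/d

Wasting from the aeration tank: Q_w = V / θ_c = 19200 / 5.41 = 3549 m³/d.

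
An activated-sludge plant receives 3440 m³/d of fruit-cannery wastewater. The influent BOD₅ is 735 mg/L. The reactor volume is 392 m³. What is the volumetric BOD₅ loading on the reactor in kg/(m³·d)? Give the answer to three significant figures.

Applied BOD₅ load per unit volume = Q·S₀/V = (3440 × 735/1000)/392.0 = 6.450 kg BOD₅·m⁻³·d⁻¹.

L_v ≈ 6.45 kg BOD₅/(m³·d)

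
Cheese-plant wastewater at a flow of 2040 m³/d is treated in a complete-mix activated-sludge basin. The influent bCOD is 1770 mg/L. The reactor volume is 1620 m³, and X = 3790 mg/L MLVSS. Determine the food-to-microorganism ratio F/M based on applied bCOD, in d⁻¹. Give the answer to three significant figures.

F/M ≈ 0.588 d⁻¹

F/M = applied load / biomass = Q·S₀/(V·X) = 2040 × 1770 / (1620 × 3790) = 0.5881 d⁻¹.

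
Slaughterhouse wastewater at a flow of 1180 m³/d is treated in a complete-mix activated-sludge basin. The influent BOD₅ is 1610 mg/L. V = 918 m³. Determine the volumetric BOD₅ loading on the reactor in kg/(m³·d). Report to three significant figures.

L_v ≈ 2.07 kg BOD₅/(m³·d)

Applied BOD₅ load per unit volume = Q·S₀/V = (1180 × 1610/1000)/918.0 = 2.069 kg BOD₅·m⁻³·d⁻¹.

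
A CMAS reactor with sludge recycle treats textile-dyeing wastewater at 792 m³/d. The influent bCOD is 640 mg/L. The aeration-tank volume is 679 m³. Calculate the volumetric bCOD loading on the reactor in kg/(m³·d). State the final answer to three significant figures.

L_v = Q S₀ / V = 792 × 640 × 10⁻³ / 679.0 = 0.7465 kg/(m³·d).

L_v ≈ 0.747 kg bCOD/(m³·d)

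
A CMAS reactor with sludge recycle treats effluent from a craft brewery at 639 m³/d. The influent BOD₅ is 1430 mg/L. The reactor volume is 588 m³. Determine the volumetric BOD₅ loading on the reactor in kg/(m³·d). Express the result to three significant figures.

L_v ≈ 1.55 kg BOD₅/(m³·d)

L_v = Q S₀ / V = 639 × 1430 × 10⁻³ / 588.0 = 1.554 kg/(m³·d).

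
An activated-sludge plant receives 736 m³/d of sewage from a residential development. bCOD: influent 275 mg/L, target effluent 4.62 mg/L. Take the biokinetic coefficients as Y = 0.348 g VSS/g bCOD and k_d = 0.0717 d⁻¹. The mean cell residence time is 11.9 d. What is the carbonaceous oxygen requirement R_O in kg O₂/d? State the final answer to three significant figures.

R_O ≈ 146 kg O₂/d

Y_obs = Y / (1 + k_d θ_c) = 0.348 / (1 + 0.0717 × 11.9) = 0.348 / 1.853 = 0.1878.
Mass of bCOD removed per day: Q(S₀ − S) = 736 × 270.4 g/m³ = 199.0 kg/d.
Net sludge production P_X = 0.1878 × 199.0 = 37.37 kg VSS/d.
R_O = Q·ΔS − 1.42 P_X = 199.0 − 53.06 = 145.9 kg O₂/d.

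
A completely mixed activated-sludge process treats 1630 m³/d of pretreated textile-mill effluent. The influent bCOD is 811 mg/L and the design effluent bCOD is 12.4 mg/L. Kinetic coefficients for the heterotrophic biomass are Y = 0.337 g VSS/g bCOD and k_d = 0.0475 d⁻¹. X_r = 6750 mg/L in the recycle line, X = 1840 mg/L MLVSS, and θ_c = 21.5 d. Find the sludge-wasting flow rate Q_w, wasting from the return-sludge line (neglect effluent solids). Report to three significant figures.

Steady-state biomass mass balance: V·X·(1 + k_d·θ_c) = Y·Q·(S₀ − S)·θ_c, so V = 0.337 × 1630 × (811 − 12.4) × 21.5 / [1840 × (1 + 0.0475 × 21.5)] = 9.43×10^6 / 3719 = 2536 m³.
Q_w = (V·X)/(θ_c X_r) = 2536 × 1840 / (21.5 × 6750) = 32.15 m³/d.

Q_w ≈ 32.2 m³/d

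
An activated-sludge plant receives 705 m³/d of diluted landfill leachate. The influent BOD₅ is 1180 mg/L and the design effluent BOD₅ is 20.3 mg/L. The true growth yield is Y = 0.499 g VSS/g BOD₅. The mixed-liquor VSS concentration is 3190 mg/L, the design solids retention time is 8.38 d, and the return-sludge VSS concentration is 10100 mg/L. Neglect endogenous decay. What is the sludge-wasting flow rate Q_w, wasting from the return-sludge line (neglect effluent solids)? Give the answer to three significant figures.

Biomass mass balance (decay neglected): V·X = Y·Q·(S₀ − S)·θ_c, so V = 0.499 × 705 × (1180 − 20.3) × 8.38 / 3190 = 1072 m³.
θ_c = V·X/(Q_w·X_r) when wasting from the recycle, so Q_w = V·X/(θ_c·X_r) = 1072 × 3190 / (8.38 × 10100) = 40.39 m³/d.

Q_w ≈ 40.4 m³/d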